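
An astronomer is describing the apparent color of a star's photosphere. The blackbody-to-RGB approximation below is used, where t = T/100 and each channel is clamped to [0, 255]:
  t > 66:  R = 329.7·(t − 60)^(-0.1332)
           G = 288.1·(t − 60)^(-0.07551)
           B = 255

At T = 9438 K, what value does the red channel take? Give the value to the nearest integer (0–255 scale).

t = 9438/100 = 94.38; the t > 66 branch applies.
R = 329.7·(94.38 − 60)^(-0.1332) = 329.7·34.38^(-0.1332) = 329.7·0.62426 = 205.818.
Rounded: 206.

206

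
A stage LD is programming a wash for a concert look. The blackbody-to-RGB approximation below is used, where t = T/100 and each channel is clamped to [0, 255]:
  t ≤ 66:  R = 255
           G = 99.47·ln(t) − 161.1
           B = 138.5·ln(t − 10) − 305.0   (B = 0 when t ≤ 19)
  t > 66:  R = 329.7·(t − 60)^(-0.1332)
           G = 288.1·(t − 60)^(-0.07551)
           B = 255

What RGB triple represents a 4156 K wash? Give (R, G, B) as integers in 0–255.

(255, 210, 173)

t = 4156/100 = 41.56; the t ≤ 66 branch applies.
R = 255 by definition for t ≤ 66.
G = 99.47·ln 41.56 − 161.1 = 99.47·3.7271 − 161.1 = 209.638.
B = 138.5·ln(41.56 − 10) − 305.0 = 138.5·ln 31.56 − 305.0 = 138.5·3.4519 − 305.0 = 173.087.
Rounded: (255, 210, 173).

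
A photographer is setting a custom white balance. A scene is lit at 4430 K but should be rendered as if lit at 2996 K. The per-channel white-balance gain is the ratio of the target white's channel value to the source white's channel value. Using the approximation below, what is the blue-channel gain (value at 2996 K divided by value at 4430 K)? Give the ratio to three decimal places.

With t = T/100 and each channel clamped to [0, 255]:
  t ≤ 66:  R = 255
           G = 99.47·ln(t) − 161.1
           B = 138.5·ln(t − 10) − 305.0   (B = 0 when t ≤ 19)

0.594

At 4430 K (t = 44.3):
  B = 138.5·ln(44.3 − 10) − 305.0 = 138.5·ln 34.3 − 305.0 = 138.5·3.5351 − 305.0 = 184.618.
At 2996 K (t = 29.96):
  B = 138.5·ln(29.96 − 10) − 305.0 = 138.5·ln 19.96 − 305.0 = 138.5·2.9937 − 305.0 = 109.632.
Gain = 109.632 / 184.618 = 0.5938 → 0.594.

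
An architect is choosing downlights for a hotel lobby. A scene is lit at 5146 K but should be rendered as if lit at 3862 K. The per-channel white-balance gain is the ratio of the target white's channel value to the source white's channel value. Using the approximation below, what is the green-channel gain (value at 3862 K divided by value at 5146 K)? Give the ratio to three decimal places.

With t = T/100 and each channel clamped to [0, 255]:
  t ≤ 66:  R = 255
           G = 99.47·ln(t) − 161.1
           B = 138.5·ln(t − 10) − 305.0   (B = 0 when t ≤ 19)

0.876

At 5146 K (t = 51.46):
  G = 99.47·ln 51.46 − 161.1 = 99.47·3.9408 − 161.1 = 230.892.
At 3862 K (t = 38.62):
  G = 99.47·ln 38.62 − 161.1 = 99.47·3.6538 − 161.1 = 202.341.
Gain = 202.341 / 230.892 = 0.8763 → 0.876.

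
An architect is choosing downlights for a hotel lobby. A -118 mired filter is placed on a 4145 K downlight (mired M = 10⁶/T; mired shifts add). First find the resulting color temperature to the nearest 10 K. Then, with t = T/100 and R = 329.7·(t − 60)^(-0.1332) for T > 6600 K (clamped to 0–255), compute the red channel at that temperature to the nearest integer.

220

M_in = 10⁶/4145 = 241.25; M_out = 241.25 + (-118) = 123.25.
T_out = 10⁶/123.25 = 8113.3 K → 8110 K; t = 81.1.
R = 329.7·(81.1 − 60)^(-0.1332) = 329.7·21.1^(-0.1332) = 329.7·0.66620 = 219.647.
Rounded: 220.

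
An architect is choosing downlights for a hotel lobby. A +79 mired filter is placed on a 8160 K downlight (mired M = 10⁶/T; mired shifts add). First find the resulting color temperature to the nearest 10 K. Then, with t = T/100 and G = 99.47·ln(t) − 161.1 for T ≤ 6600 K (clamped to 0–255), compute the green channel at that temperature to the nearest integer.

M_in = 10⁶/8160 = 122.55; M_out = 122.55 + (+79) = 201.55.
T_out = 10⁶/201.55 = 4961.6 K → 4960 K; t = 49.6.
G = 99.47·ln 49.6 − 161.1 = 99.47·3.9040 − 161.1 = 227.230.
Rounded: 227.

227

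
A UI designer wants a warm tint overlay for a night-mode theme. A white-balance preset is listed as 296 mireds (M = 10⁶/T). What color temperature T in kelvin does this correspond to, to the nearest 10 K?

3380 K

T = 10⁶ / 296 = 3378.38 K → 3380 K.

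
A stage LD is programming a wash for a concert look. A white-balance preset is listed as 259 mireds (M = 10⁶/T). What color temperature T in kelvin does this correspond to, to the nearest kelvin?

3861 K

T = 10⁶ / 259 = 3861.00 K → 3861 K.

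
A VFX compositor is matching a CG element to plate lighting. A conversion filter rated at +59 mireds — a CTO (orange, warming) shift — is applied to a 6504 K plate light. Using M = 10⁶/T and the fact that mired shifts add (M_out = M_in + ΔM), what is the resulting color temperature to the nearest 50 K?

4700 K

M_in = 10⁶/6504 = 153.75 mireds.
M_out = 153.75 + (+59) = 212.75 mireds.
T_out = 10⁶/212.75 = 4700.3 K → 4700 K.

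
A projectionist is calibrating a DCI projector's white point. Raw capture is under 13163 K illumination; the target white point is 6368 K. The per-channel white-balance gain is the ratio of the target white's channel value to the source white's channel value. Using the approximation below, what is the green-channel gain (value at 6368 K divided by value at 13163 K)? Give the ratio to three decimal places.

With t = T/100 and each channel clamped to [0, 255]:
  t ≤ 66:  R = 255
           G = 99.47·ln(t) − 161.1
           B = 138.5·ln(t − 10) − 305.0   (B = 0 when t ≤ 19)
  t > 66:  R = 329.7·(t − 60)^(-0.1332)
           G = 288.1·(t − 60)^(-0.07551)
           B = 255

At 13163 K (t = 131.63):
  G = 288.1·(131.63 − 60)^(-0.07551) = 288.1·71.63^(-0.07551) = 288.1·0.72431 = 208.672.
At 6368 K (t = 63.68):
  G = 99.47·ln 63.68 − 161.1 = 99.47·4.1539 − 161.1 = 252.086.
Gain = 252.086 / 208.672 = 1.2080 → 1.208.

1.208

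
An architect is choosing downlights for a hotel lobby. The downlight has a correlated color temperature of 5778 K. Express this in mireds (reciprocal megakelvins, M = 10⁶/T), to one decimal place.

173.1 mireds

M = 10⁶ / 5778 = 173.070 → 173.1 mireds.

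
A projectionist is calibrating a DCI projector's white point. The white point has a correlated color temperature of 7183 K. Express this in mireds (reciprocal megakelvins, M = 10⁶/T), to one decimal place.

139.2 mireds

M = 10⁶ / 7183 = 139.218 → 139.2 mireds.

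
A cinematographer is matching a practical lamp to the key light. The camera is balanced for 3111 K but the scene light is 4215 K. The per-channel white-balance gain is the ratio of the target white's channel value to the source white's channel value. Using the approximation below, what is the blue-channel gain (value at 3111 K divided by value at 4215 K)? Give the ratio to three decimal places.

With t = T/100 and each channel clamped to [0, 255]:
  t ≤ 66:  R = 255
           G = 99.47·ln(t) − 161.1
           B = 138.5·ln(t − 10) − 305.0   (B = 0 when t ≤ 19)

At 4215 K (t = 42.15):
  B = 138.5·ln(42.15 − 10) − 305.0 = 138.5·ln 32.15 − 305.0 = 138.5·3.4704 − 305.0 = 175.652.
At 3111 K (t = 31.11):
  B = 138.5·ln(31.11 − 10) − 305.0 = 138.5·ln 21.11 − 305.0 = 138.5·3.0497 − 305.0 = 117.390.
Gain = 117.390 / 175.652 = 0.6683 → 0.668.

0.668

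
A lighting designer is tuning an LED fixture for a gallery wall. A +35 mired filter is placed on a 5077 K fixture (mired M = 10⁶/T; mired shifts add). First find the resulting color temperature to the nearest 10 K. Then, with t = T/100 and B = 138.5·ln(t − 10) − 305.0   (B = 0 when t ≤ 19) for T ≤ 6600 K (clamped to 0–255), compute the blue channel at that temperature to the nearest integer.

180

M_in = 10⁶/5077 = 196.97; M_out = 196.97 + (+35) = 231.97.
T_out = 10⁶/231.97 = 4311.0 K → 4310 K; t = 43.1.
B = 138.5·ln(43.1 − 10) − 305.0 = 138.5·ln 33.1 − 305.0 = 138.5·3.4995 − 305.0 = 179.685.
Rounded: 180.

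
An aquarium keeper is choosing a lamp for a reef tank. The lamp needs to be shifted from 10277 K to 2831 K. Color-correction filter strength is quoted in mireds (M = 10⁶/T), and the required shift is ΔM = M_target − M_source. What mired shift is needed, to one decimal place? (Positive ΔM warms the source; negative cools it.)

+255.9 mireds

M_source = 10⁶/10277 = 97.305; M_target = 10⁶/2831 = 353.232.
ΔM = 353.232 − 97.305 = 255.927 → +255.9 mireds, a warming shift.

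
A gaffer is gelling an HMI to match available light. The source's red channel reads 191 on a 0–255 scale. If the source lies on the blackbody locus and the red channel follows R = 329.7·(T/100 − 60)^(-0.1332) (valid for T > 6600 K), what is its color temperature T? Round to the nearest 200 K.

12000 K

(t − 60)^(-0.1332) = 191/329.7 = 0.57931.
t − 60 = 0.57931^(1/-0.1332) = 0.57931^(-7.508) = 60.245, so t = 120.245.
T = 100·t = 12025 K → 12000 K to the nearest 200 K.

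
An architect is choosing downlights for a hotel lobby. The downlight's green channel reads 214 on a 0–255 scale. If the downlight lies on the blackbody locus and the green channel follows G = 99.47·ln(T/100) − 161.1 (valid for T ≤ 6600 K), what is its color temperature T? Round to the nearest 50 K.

4350 K

ln t = (214 + 161.1) / 99.47 = 3.7710.
t = e^3.7710 = 43.423.
T = 100·t = 4342 K → 4350 K to the nearest 50 K.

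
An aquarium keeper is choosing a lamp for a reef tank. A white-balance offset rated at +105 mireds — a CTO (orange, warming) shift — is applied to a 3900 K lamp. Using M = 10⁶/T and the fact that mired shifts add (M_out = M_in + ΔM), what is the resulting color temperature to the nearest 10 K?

M_in = 10⁶/3900 = 256.41 mireds.
M_out = 256.41 + (+105) = 361.41 mireds.
T_out = 10⁶/361.41 = 2766.9 K → 2770 K.

2770 K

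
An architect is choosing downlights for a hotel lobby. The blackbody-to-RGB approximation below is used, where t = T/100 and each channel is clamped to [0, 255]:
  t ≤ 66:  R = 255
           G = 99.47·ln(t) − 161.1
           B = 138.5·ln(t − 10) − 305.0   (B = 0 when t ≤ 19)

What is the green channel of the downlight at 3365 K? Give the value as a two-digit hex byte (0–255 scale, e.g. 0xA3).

0xBD

t = 3365/100 = 33.65; the t ≤ 66 branch applies.
G = 99.47·ln 33.65 − 161.1 = 99.47·3.5160 − 161.1 = 188.638.
Rounded: 189; in hex, 0xBD.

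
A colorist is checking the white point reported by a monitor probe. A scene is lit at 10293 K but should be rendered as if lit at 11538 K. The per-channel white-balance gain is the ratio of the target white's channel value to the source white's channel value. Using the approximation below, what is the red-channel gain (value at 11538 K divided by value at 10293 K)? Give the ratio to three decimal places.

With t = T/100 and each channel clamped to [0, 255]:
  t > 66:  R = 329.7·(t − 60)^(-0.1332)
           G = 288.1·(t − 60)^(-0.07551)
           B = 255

0.967

At 10293 K (t = 102.93):
  R = 329.7·(102.93 − 60)^(-0.1332) = 329.7·42.93^(-0.1332) = 329.7·0.60606 = 199.818.
At 11538 K (t = 115.38):
  R = 329.7·(115.38 − 60)^(-0.1332) = 329.7·55.38^(-0.1332) = 329.7·0.58585 = 193.154.
Gain = 193.154 / 199.818 = 0.9666 → 0.967.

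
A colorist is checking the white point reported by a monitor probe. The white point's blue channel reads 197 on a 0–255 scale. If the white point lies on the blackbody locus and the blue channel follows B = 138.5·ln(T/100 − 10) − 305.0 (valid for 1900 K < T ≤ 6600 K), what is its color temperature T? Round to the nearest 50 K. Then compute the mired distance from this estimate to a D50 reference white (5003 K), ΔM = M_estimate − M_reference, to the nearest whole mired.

+11 mireds

ln(t − 10) = (197 + 305.0) / 138.5 = 3.6245.
t − 10 = e^3.6245 = 37.508, so t = 47.508.
T = 100·t = 4751 K → 4750 K to the nearest 50 K.
M_estimate = 10⁶/4750 = 210.53; M_reference = 10⁶/5003 = 199.88.
ΔM = 210.53 − 199.88 = 10.65 → +11 mireds.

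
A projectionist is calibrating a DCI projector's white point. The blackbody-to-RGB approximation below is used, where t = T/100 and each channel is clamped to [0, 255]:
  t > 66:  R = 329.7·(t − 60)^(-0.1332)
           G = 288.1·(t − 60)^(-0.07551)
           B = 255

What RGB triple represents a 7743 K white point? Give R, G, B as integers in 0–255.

R=225, G=232, B=255

t = 7743/100 = 77.43; the t > 66 branch applies.
R = 329.7·(77.43 − 60)^(-0.1332) = 329.7·17.43^(-0.1332) = 329.7·0.68338 = 225.309.
G = 288.1·(77.43 − 60)^(-0.07551) = 288.1·17.43^(-0.07551) = 288.1·0.80588 = 232.174.
B = 255 by definition for t > 66.
Rounded: (225, 232, 255).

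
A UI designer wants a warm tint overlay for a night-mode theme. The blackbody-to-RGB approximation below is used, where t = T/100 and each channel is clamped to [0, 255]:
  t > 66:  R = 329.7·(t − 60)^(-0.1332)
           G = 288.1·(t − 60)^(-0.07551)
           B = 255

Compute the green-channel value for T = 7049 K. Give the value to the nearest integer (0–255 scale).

241

t = 7049/100 = 70.49; the t > 66 branch applies.
G = 288.1·(70.49 − 60)^(-0.07551) = 288.1·10.49^(-0.07551) = 288.1·0.83738 = 241.248.
Rounded: 241.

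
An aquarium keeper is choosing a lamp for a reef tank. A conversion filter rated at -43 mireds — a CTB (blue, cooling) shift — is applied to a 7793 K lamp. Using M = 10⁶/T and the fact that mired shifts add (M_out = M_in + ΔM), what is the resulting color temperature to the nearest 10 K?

11720 K

M_in = 10⁶/7793 = 128.32 mireds.
M_out = 128.32 + (-43) = 85.32 mireds.
T_out = 10⁶/85.32 = 11720.5 K → 11720 K.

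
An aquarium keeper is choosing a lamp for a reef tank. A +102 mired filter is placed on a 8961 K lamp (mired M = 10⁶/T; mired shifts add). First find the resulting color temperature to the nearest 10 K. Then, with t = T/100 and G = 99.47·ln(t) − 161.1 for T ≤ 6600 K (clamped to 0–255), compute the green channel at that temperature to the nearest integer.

221

M_in = 10⁶/8961 = 111.59; M_out = 111.59 + (+102) = 213.59.
T_out = 10⁶/213.59 = 4681.8 K → 4680 K; t = 46.8.
G = 99.47·ln 46.8 − 161.1 = 99.47·3.8459 − 161.1 = 221.450.
Rounded: 221.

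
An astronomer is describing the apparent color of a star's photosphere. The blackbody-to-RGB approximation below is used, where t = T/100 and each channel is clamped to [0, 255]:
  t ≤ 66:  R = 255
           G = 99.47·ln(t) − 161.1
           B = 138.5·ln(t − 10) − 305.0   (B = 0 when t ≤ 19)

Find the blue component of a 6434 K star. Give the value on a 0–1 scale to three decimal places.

t = 6434/100 = 64.34; the t ≤ 66 branch applies.
B = 138.5·ln(64.34 − 10) − 305.0 = 138.5·ln 54.34 − 305.0 = 138.5·3.9953 − 305.0 = 248.344.
On a 0–1 scale: 248.344/255 = 0.9739 → 0.974.

0.974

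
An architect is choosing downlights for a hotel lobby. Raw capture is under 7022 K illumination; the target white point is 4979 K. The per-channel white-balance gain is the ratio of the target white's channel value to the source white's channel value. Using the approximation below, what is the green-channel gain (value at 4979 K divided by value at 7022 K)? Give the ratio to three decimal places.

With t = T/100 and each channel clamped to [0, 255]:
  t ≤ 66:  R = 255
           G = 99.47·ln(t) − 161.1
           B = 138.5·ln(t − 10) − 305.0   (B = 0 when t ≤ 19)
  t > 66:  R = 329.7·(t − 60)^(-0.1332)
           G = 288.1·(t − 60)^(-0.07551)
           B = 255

At 7022 K (t = 70.22):
  G = 288.1·(70.22 − 60)^(-0.07551) = 288.1·10.22^(-0.07551) = 288.1·0.83903 = 241.724.
At 4979 K (t = 49.79):
  G = 99.47·ln 49.79 − 161.1 = 99.47·3.9078 − 161.1 = 227.610.
Gain = 227.610 / 241.724 = 0.9416 → 0.942.

0.942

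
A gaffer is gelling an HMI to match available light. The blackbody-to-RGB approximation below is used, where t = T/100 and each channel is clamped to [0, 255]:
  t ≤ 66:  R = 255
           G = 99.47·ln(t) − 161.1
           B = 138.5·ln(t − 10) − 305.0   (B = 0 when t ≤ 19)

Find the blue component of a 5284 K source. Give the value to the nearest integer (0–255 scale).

215

t = 5284/100 = 52.84; the t ≤ 66 branch applies.
B = 138.5·ln(52.84 − 10) − 305.0 = 138.5·ln 42.84 − 305.0 = 138.5·3.7575 − 305.0 = 215.410.
Rounded: 215.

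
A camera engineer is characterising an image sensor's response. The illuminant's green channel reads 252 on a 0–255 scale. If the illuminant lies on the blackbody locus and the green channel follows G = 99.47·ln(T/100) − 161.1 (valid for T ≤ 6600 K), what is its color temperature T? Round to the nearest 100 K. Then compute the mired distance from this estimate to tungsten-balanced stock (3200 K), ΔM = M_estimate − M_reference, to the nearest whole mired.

ln t = (252 + 161.1) / 99.47 = 4.1530.
t = e^4.1530 = 63.625.
T = 100·t = 6363 K → 6400 K to the nearest 100 K.
M_estimate = 10⁶/6400 = 156.25; M_reference = 10⁶/3200 = 312.50.
ΔM = 156.25 − 312.50 = -156.25 → -156 mireds.

-156 mireds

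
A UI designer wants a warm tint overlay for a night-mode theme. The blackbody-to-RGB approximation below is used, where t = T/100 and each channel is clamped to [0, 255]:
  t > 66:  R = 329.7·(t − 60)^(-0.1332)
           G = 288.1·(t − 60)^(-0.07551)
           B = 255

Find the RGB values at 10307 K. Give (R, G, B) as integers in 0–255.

t = 10307/100 = 103.07; the t > 66 branch applies.
R = 329.7·(103.07 − 60)^(-0.1332) = 329.7·43.07^(-0.1332) = 329.7·0.60580 = 199.732.
G = 288.1·(103.07 − 60)^(-0.07551) = 288.1·43.07^(-0.07551) = 288.1·0.75267 = 216.844.
B = 255 by definition for t > 66.
Rounded: (200, 217, 255).

(200, 217, 255)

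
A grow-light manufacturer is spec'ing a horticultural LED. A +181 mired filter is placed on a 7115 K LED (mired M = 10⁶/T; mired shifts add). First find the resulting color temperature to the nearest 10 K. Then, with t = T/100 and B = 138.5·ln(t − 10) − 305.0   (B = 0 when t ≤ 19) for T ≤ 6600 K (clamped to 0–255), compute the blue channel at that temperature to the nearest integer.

M_in = 10⁶/7115 = 140.55; M_out = 140.55 + (+181) = 321.55.
T_out = 10⁶/321.55 = 3110.0 K → 3110 K; t = 31.1.
B = 138.5·ln(31.1 − 10) − 305.0 = 138.5·ln 21.1 − 305.0 = 138.5·3.0493 − 305.0 = 117.324.
Rounded: 117.

117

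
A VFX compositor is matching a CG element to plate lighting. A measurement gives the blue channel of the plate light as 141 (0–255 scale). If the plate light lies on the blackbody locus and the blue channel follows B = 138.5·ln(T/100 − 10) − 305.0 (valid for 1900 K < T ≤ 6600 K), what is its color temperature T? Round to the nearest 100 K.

ln(t − 10) = (141 + 305.0) / 138.5 = 3.2202.
t − 10 = e^3.2202 = 25.034, so t = 35.034.
T = 100·t = 3503 K → 3500 K to the nearest 100 K.

3500 K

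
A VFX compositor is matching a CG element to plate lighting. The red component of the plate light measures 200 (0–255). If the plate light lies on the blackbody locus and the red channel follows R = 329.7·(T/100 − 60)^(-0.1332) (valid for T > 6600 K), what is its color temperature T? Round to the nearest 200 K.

(t − 60)^(-0.1332) = 200/329.7 = 0.60661.
t − 60 = 0.60661^(1/-0.1332) = 0.60661^(-7.508) = 42.638, so t = 102.638.
T = 100·t = 10264 K → 10200 K to the nearest 200 K.

10200 K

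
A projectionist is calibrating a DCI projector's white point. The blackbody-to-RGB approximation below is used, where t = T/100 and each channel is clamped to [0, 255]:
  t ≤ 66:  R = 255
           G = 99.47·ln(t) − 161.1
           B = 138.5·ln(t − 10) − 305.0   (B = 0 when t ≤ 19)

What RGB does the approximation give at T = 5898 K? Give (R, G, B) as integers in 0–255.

(255, 244, 234)

t = 5898/100 = 58.98; the t ≤ 66 branch applies.
R = 255 by definition for t ≤ 66.
G = 99.47·ln 58.98 − 161.1 = 99.47·4.0772 − 161.1 = 244.459.
B = 138.5·ln(58.98 − 10) − 305.0 = 138.5·ln 48.98 − 305.0 = 138.5·3.8914 − 305.0 = 233.961.
Rounded: (255, 244, 234).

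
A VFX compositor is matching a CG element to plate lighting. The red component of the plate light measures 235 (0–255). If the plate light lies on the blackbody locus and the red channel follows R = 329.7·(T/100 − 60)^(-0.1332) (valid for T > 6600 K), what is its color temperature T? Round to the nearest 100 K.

7300 K

(t − 60)^(-0.1332) = 235/329.7 = 0.71277.
t − 60 = 0.71277^(1/-0.1332) = 0.71277^(-7.508) = 12.705, so t = 72.705.
T = 100·t = 7271 K → 7300 K to the nearest 100 K.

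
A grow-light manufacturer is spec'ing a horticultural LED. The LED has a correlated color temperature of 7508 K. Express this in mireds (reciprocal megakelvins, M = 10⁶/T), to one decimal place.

133.2 mireds

M = 10⁶ / 7508 = 133.191 → 133.2 mireds.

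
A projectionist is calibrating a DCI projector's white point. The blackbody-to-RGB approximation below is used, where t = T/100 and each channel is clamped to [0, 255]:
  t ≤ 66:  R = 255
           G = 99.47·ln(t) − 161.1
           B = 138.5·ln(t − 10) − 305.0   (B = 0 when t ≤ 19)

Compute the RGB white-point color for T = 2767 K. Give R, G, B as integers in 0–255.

R=255, G=169, B=93

t = 2767/100 = 27.67; the t ≤ 66 branch applies.
R = 255 by definition for t ≤ 66.
G = 99.47·ln 27.67 − 161.1 = 99.47·3.3203 − 161.1 = 169.175.
B = 138.5·ln(27.67 − 10) − 305.0 = 138.5·ln 17.67 − 305.0 = 138.5·2.8719 − 305.0 = 92.754.
Rounded: (255, 169, 93).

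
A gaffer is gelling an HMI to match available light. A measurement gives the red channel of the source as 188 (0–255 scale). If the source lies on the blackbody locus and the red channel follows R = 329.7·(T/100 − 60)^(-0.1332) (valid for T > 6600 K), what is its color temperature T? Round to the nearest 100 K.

(t − 60)^(-0.1332) = 188/329.7 = 0.57022.
t − 60 = 0.57022^(1/-0.1332) = 0.57022^(-7.508) = 67.848, so t = 127.848.
T = 100·t = 12785 K → 12800 K to the nearest 100 K.

12800 K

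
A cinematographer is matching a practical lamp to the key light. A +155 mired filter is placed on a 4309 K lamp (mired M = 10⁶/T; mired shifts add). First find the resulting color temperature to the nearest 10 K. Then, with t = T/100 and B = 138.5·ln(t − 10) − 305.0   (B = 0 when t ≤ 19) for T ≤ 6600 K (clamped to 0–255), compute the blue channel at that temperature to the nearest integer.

77

M_in = 10⁶/4309 = 232.07; M_out = 232.07 + (+155) = 387.07.
T_out = 10⁶/387.07 = 2583.5 K → 2580 K; t = 25.8.
B = 138.5·ln(25.8 − 10) − 305.0 = 138.5·ln 15.8 − 305.0 = 138.5·2.7600 − 305.0 = 77.261.
Rounded: 77.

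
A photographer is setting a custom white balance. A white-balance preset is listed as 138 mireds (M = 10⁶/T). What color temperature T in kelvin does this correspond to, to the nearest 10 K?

T = 10⁶ / 138 = 7246.38 K → 7250 K.

7250 K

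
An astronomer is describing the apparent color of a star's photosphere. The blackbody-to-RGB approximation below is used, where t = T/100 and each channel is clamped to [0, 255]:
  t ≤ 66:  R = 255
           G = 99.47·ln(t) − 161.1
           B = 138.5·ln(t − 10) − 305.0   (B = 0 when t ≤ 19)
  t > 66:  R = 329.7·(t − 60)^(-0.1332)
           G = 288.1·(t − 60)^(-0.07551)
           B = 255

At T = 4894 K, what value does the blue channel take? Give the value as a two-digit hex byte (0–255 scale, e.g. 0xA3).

0xCA

t = 4894/100 = 48.94; the t ≤ 66 branch applies.
B = 138.5·ln(48.94 − 10) − 305.0 = 138.5·ln 38.94 − 305.0 = 138.5·3.6620 − 305.0 = 202.190.
Rounded: 202; in hex, 0xCA.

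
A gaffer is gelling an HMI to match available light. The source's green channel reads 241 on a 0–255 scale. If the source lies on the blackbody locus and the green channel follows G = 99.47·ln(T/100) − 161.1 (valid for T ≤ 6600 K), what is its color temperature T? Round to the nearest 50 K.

ln t = (241 + 161.1) / 99.47 = 4.0424.
t = e^4.0424 = 56.964.
T = 100·t = 5696 K → 5700 K to the nearest 50 K.

5700 K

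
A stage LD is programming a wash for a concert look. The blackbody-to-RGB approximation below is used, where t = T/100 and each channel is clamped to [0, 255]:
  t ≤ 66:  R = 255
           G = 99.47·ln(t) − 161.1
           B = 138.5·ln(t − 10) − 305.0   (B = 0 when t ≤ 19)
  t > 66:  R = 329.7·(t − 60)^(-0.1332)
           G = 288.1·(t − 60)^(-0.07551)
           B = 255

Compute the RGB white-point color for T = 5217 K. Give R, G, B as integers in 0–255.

t = 5217/100 = 52.17; the t ≤ 66 branch applies.
R = 255 by definition for t ≤ 66.
G = 99.47·ln 52.17 − 161.1 = 99.47·3.9545 − 161.1 = 232.255.
B = 138.5·ln(52.17 − 10) − 305.0 = 138.5·ln 42.17 − 305.0 = 138.5·3.7417 − 305.0 = 213.227.
Rounded: (255, 232, 213).

R=255, G=232, B=213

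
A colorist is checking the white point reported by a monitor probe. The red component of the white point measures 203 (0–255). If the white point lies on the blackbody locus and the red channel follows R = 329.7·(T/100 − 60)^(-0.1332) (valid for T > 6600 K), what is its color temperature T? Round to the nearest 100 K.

9800 K

(t − 60)^(-0.1332) = 203/329.7 = 0.61571.
t − 60 = 0.61571^(1/-0.1332) = 0.61571^(-7.508) = 38.129, so t = 98.129.
T = 100·t = 9813 K → 9800 K to the nearest 100 K.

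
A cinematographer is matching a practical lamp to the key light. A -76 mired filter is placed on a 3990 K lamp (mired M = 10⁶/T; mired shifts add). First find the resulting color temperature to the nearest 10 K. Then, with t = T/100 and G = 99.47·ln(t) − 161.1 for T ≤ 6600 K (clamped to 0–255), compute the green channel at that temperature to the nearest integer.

242

M_in = 10⁶/3990 = 250.63; M_out = 250.63 + (-76) = 174.63.
T_out = 10⁶/174.63 = 5726.5 K → 5730 K; t = 57.3.
G = 99.47·ln 57.3 − 161.1 = 99.47·4.0483 − 161.1 = 241.584.
Rounded: 242.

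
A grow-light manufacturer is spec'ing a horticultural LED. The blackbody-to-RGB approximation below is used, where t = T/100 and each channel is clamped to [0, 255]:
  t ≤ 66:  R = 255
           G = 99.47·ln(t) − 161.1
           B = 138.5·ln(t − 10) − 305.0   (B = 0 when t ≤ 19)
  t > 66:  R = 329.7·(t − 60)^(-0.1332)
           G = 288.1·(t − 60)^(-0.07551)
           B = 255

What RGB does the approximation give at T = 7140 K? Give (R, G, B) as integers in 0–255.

(238, 240, 255)

t = 7140/100 = 71.4; the t > 66 branch applies.
R = 329.7·(71.4 − 60)^(-0.1332) = 329.7·11.4^(-0.1332) = 329.7·0.72314 = 238.418.
G = 288.1·(71.4 − 60)^(-0.07551) = 288.1·11.4^(-0.07551) = 288.1·0.83213 = 239.738.
B = 255 by definition for t > 66.
Rounded: (238, 240, 255).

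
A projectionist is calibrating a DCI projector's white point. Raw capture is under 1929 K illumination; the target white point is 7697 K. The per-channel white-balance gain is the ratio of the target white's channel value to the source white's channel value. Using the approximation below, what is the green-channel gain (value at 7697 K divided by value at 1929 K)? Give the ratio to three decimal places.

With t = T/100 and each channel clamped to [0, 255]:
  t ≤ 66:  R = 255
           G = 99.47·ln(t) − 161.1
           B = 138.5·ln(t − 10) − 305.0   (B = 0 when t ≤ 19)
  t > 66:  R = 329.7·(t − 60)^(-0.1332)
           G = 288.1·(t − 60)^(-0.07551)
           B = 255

At 1929 K (t = 19.29):
  G = 99.47·ln 19.29 − 161.1 = 99.47·2.9596 − 161.1 = 133.290.
At 7697 K (t = 76.97):
  G = 288.1·(76.97 − 60)^(-0.07551) = 288.1·16.97^(-0.07551) = 288.1·0.80751 = 232.643.
Gain = 232.643 / 133.290 = 1.7454 → 1.745.

1.745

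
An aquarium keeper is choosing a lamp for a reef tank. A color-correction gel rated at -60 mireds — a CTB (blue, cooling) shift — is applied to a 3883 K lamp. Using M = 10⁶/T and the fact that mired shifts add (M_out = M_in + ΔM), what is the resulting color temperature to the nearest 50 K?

M_in = 10⁶/3883 = 257.53 mireds.
M_out = 257.53 + (-60) = 197.53 mireds.
T_out = 10⁶/197.53 = 5062.4 K → 5050 K.

5050 K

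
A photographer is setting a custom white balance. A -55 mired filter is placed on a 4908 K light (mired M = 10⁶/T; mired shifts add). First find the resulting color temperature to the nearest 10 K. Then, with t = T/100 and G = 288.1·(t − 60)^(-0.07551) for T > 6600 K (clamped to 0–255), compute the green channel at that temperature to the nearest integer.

248

M_in = 10⁶/4908 = 203.75; M_out = 203.75 + (-55) = 148.75.
T_out = 10⁶/148.75 = 6722.7 K → 6720 K; t = 67.2.
G = 288.1·(67.2 − 60)^(-0.07551) = 288.1·7.2^(-0.07551) = 288.1·0.86151 = 248.202.
Rounded: 248.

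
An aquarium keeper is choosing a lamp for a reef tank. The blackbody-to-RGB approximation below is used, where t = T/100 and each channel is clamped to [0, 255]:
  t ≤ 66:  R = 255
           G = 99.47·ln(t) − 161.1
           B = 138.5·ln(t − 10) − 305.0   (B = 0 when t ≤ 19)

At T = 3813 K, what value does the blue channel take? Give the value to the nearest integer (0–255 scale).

157

t = 3813/100 = 38.13; the t ≤ 66 branch applies.
B = 138.5·ln(38.13 − 10) − 305.0 = 138.5·ln 28.13 − 305.0 = 138.5·3.3368 − 305.0 = 157.152.
Rounded: 157.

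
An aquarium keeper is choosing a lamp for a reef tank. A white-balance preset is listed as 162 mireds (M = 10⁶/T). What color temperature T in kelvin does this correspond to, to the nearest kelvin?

T = 10⁶ / 162 = 6172.84 K → 6173 K.

6173 K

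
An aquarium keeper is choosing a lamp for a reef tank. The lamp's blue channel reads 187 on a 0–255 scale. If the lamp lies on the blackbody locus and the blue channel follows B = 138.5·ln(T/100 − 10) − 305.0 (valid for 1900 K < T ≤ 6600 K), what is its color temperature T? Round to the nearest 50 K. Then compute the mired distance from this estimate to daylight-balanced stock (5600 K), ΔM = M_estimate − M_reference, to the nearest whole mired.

ln(t − 10) = (187 + 305.0) / 138.5 = 3.5523.
t − 10 = e^3.5523 = 34.895, so t = 44.895.
T = 100·t = 4490 K → 4500 K to the nearest 50 K.
M_estimate = 10⁶/4500 = 222.22; M_reference = 10⁶/5600 = 178.57.
ΔM = 222.22 − 178.57 = 43.65 → +44 mireds.

+44 mireds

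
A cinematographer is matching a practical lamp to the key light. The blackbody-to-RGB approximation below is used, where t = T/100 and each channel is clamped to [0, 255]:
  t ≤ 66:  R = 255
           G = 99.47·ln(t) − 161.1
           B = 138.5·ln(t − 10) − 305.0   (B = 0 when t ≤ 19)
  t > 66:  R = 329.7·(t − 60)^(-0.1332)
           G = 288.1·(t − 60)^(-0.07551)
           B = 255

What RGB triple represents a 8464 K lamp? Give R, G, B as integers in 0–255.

t = 8464/100 = 84.64; the t > 66 branch applies.
R = 329.7·(84.64 − 60)^(-0.1332) = 329.7·24.64^(-0.1332) = 329.7·0.65258 = 215.155.
G = 288.1·(84.64 − 60)^(-0.07551) = 288.1·24.64^(-0.07551) = 288.1·0.78509 = 226.183.
B = 255 by definition for t > 66.
Rounded: (215, 226, 255).

R=215, G=226, B=255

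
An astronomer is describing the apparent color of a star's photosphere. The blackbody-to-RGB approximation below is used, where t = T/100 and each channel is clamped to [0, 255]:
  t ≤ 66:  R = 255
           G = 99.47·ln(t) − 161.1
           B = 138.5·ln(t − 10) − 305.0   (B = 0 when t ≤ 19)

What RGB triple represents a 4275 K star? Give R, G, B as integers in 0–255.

t = 4275/100 = 42.75; the t ≤ 66 branch applies.
R = 255 by definition for t ≤ 66.
G = 99.47·ln 42.75 − 161.1 = 99.47·3.7554 − 161.1 = 212.447.
B = 138.5·ln(42.75 − 10) − 305.0 = 138.5·ln 32.75 − 305.0 = 138.5·3.4889 − 305.0 = 178.213.
Rounded: (255, 212, 178).

R=255, G=212, B=178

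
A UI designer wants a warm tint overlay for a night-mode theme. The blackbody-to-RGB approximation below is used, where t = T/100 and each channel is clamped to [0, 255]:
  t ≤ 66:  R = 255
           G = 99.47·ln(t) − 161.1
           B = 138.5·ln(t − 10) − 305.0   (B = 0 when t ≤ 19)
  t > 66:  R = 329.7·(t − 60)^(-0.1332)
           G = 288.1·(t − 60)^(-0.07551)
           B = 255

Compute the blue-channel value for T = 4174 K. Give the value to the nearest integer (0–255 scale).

174

t = 4174/100 = 41.74; the t ≤ 66 branch applies.
B = 138.5·ln(41.74 − 10) − 305.0 = 138.5·ln 31.74 − 305.0 = 138.5·3.4576 − 305.0 = 173.875.
Rounded: 174.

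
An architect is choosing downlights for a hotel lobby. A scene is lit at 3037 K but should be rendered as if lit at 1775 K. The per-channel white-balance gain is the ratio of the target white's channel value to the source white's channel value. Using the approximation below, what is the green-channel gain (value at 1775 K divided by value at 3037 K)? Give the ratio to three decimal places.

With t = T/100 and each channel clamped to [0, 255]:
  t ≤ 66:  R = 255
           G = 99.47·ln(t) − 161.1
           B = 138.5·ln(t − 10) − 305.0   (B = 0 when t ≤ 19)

0.701

At 3037 K (t = 30.37):
  G = 99.47·ln 30.37 − 161.1 = 99.47·3.4135 − 161.1 = 178.436.
At 1775 K (t = 17.75):
  G = 99.47·ln 17.75 − 161.1 = 99.47·2.8764 − 161.1 = 125.014.
Gain = 125.014 / 178.436 = 0.7006 → 0.701.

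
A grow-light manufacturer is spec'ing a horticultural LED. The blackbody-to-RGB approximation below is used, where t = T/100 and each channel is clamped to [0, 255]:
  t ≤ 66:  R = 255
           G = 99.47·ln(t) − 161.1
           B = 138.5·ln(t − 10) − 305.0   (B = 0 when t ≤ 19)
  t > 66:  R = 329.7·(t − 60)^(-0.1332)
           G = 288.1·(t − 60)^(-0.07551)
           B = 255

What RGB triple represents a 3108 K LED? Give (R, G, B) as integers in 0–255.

(255, 181, 117)

t = 3108/100 = 31.08; the t ≤ 66 branch applies.
R = 255 by definition for t ≤ 66.
G = 99.47·ln 31.08 − 161.1 = 99.47·3.4366 − 161.1 = 180.735.
B = 138.5·ln(31.08 − 10) − 305.0 = 138.5·ln 21.08 − 305.0 = 138.5·3.0483 − 305.0 = 117.193.
Rounded: (255, 181, 117).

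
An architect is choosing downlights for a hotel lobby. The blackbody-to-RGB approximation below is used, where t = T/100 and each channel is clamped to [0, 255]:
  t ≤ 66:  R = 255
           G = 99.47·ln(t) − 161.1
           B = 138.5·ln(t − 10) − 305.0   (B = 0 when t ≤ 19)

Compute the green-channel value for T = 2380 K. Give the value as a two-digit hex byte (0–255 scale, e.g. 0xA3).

0x9A

t = 2380/100 = 23.8; the t ≤ 66 branch applies.
G = 99.47·ln 23.8 − 161.1 = 99.47·3.1697 − 161.1 = 154.189.
Rounded: 154; in hex, 0x9A.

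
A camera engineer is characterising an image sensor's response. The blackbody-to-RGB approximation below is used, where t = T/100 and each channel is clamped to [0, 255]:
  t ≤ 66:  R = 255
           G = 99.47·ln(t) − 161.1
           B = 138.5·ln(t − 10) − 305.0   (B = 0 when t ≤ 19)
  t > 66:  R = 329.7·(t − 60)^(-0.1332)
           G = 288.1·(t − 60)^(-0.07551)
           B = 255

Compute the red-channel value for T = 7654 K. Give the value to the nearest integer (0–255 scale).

t = 7654/100 = 76.54; the t > 66 branch applies.
R = 329.7·(76.54 − 60)^(-0.1332) = 329.7·16.54^(-0.1332) = 329.7·0.68816 = 226.887.
Rounded: 227.

227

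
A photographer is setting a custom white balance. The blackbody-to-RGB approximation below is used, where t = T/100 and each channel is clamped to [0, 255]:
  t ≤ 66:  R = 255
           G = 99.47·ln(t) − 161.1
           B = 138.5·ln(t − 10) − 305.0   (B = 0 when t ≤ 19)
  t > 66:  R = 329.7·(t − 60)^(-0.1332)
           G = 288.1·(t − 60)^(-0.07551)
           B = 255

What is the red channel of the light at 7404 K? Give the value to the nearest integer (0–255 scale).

232

t = 7404/100 = 74.04; the t > 66 branch applies.
R = 329.7·(74.04 − 60)^(-0.1332) = 329.7·14.04^(-0.1332) = 329.7·0.70335 = 231.894.
Rounded: 232.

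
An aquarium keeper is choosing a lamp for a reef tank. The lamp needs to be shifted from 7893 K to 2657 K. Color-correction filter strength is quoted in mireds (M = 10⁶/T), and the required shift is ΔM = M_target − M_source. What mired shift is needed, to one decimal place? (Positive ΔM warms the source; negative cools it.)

+249.7 mireds

M_source = 10⁶/7893 = 126.695; M_target = 10⁶/2657 = 376.364.
ΔM = 376.364 − 126.695 = 249.670 → +249.7 mireds, a warming shift.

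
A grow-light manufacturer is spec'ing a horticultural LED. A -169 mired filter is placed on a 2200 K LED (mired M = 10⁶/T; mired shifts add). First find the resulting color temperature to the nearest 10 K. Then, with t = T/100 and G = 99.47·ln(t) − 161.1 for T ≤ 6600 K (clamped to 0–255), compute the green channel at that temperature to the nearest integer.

M_in = 10⁶/2200 = 454.55; M_out = 454.55 + (-169) = 285.55.
T_out = 10⁶/285.55 = 3502.1 K → 3500 K; t = 35.
G = 99.47·ln 35 − 161.1 = 99.47·3.5553 − 161.1 = 192.550.
Rounded: 193.

193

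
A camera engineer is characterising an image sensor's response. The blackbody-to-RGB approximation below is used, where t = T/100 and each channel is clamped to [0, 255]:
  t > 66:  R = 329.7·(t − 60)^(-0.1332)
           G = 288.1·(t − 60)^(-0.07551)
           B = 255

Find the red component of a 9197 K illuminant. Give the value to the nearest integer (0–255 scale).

t = 9197/100 = 91.97; the t > 66 branch applies.
R = 329.7·(91.97 − 60)^(-0.1332) = 329.7·31.97^(-0.1332) = 329.7·0.63033 = 207.820.
Rounded: 208.

208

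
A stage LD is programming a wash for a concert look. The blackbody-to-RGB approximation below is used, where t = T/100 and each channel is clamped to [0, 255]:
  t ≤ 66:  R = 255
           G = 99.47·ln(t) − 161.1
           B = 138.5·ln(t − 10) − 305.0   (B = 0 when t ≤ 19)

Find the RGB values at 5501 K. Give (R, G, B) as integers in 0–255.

(255, 238, 222)

t = 5501/100 = 55.01; the t ≤ 66 branch applies.
R = 255 by definition for t ≤ 66.
G = 99.47·ln 55.01 − 161.1 = 99.47·4.0075 − 161.1 = 237.528.
B = 138.5·ln(55.01 − 10) − 305.0 = 138.5·ln 45.01 − 305.0 = 138.5·3.8069 − 305.0 = 222.254.
Rounded: (255, 238, 222).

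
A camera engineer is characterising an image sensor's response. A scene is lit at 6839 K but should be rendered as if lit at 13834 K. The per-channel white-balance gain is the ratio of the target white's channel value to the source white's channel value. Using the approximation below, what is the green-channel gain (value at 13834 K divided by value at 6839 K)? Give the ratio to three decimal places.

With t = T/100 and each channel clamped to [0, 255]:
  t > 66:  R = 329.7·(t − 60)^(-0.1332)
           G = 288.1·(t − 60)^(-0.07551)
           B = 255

0.845

At 6839 K (t = 68.39):
  G = 288.1·(68.39 − 60)^(-0.07551) = 288.1·8.39^(-0.07551) = 288.1·0.85162 = 245.352.
At 13834 K (t = 138.34):
  G = 288.1·(138.34 − 60)^(-0.07551) = 288.1·78.34^(-0.07551) = 288.1·0.71942 = 207.266.
Gain = 207.266 / 245.352 = 0.8448 → 0.845.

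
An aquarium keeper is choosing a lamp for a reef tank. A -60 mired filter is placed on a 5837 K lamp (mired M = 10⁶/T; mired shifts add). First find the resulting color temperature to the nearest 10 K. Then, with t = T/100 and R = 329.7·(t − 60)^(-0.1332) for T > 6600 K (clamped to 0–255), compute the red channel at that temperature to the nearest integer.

M_in = 10⁶/5837 = 171.32; M_out = 171.32 + (-60) = 111.32.
T_out = 10⁶/111.32 = 8983.0 K → 8980 K; t = 89.8.
R = 329.7·(89.8 − 60)^(-0.1332) = 329.7·29.8^(-0.1332) = 329.7·0.63626 = 209.775.
Rounded: 210.

210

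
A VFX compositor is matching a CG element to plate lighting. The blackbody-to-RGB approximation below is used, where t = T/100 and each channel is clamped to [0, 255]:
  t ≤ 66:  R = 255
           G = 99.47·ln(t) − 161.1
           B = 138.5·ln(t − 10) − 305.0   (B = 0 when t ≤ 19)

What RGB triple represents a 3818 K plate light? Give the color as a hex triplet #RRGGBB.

t = 3818/100 = 38.18; the t ≤ 66 branch applies.
R = 255 by definition for t ≤ 66.
G = 99.47·ln 38.18 − 161.1 = 99.47·3.6423 − 161.1 = 201.201.
B = 138.5·ln(38.18 − 10) − 305.0 = 138.5·ln 28.18 − 305.0 = 138.5·3.3386 − 305.0 = 157.398.
Rounded: (255, 201, 157).
In hex: #FFC99D.

#FFC99D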